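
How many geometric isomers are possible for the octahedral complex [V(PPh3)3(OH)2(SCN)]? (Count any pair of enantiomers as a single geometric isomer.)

3

In an octahedral complex each vertex has one trans partner and four cis neighbours.
Working through the distinct placements yields 3 geometric isomers: PPh3 mer, OH trans; PPh3 fac, OH cis; PPh3 mer, OH cis.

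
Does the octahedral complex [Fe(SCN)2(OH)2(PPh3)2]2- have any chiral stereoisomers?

Systematic placement gives 5 geometric isomers: SCN trans, OH trans, PPh3 trans; SCN cis, OH trans, PPh3 cis; SCN trans, OH cis, PPh3 cis; SCN cis, OH cis, PPh3 cis (chiral); SCN cis, OH cis, PPh3 trans.
One of these lacks any improper symmetry element and so occurs as an enantiomeric pair, giving 5 + 1 = 6 stereoisomers in total.

yes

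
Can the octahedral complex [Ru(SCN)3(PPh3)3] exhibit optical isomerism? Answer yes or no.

The six octahedral sites form three mutually perpendicular trans pairs.
The distinct arrangements are (2 in all): SCN mer; SCN fac.
Each arrangement has an internal mirror plane or centre of symmetry, so none is chiral.

no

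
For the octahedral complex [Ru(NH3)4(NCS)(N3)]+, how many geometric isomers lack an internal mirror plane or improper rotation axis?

0

An octahedron has six vertices in three trans pairs; every non-trans pair is cis.
Working through the distinct placements yields 2 geometric isomers: NCS and N3 mutually trans; NCS and N3 mutually cis.
Each arrangement has an internal mirror plane or centre of symmetry, so none is chiral.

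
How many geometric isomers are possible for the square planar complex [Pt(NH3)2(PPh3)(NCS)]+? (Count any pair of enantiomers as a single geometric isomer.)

2

The distinct arrangements are (2 in all): NH3 cis; NH3 trans.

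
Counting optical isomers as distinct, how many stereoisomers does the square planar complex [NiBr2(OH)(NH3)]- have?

In a square planar complex each vertex has one trans partner and two cis neighbours.
Working through the distinct placements yields 2 geometric isomers: Br cis; Br trans.
Each arrangement has an internal mirror plane or centre of symmetry, so none is chiral.

2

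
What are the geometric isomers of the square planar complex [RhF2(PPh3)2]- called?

Systematic placement gives 2 geometric isomers: F cis; F trans.

cis and trans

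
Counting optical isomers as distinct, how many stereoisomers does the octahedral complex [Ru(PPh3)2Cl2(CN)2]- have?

The six octahedral sites form three mutually perpendicular trans pairs.
The distinct arrangements are (5 in all): PPh3 trans, Cl trans, CN trans; PPh3 cis, Cl cis, CN trans; PPh3 trans, Cl cis, CN cis; PPh3 cis, Cl cis, CN cis (chiral); PPh3 cis, Cl trans, CN cis.
One of these lacks any improper symmetry element and so occurs as an enantiomeric pair, giving 5 + 1 = 6 stereoisomers in total.

6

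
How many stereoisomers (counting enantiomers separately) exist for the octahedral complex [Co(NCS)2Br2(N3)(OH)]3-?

8

Working through the distinct placements yields 6 geometric isomers: NCS cis, Br trans; NCS trans, Br trans; NCS cis, Br cis (3 arrangements, 2 chiral); NCS trans, Br cis.
Of these, 2 lack any improper symmetry element and so occur as enantiomeric pairs, giving 6 + 2 = 8 stereoisomers in total.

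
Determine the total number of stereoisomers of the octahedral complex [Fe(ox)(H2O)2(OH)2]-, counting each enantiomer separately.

Each ox is bidentate and must span two cis positions.
Systematic placement gives 3 geometric isomers: H2O trans, OH cis; H2O cis, OH cis (chiral); H2O cis, OH trans.
One of these lacks any improper symmetry element and so occurs as an enantiomeric pair, giving 3 + 1 = 4 stereoisomers in total.

4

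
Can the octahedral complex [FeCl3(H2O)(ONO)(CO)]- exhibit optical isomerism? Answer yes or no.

yes

In an octahedral complex each vertex has one trans partner and four cis neighbours.
The distinct arrangements are (4 in all): Cl mer (3 arrangements); Cl fac (chiral).
One of these lacks any improper symmetry element and so occurs as an enantiomeric pair, giving 4 + 1 = 5 stereoisomers in total.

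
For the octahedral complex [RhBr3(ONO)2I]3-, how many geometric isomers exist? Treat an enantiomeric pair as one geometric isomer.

3

An octahedron has six vertices in three trans pairs; every non-trans pair is cis.
There are 3 geometric isomers: Br mer, ONO trans; Br mer, ONO cis; Br fac, ONO cis.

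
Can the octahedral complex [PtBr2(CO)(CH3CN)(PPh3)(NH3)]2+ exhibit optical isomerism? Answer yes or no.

The six octahedral sites form three mutually perpendicular trans pairs.
Placing the ligands in turn and identifying arrangements related by rotation or reflection leaves 9 distinct geometric isomers.
Of these, 6 lack any improper symmetry element and so occur as enantiomeric pairs, giving 9 + 6 = 15 stereoisomers in total.

yes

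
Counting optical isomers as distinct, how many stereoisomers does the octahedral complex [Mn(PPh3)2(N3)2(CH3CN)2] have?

6

Working through the distinct placements yields 5 geometric isomers: PPh3 trans, N3 trans, CH3CN trans; PPh3 cis, N3 cis, CH3CN trans; PPh3 trans, N3 cis, CH3CN cis; PPh3 cis, N3 cis, CH3CN cis (chiral); PPh3 cis, N3 trans, CH3CN cis.
One of these lacks any improper symmetry element and so occurs as an enantiomeric pair, giving 5 + 1 = 6 stereoisomers in total.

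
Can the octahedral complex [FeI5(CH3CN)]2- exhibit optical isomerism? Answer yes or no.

no

An octahedron has six vertices in three trans pairs; every non-trans pair is cis.
Only one geometric arrangement is possible.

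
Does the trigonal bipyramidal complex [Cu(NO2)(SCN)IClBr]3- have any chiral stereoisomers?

yes

A trigonal bipyramid has two axial and three equatorial sites, which are chemically inequivalent.
Systematic enumeration (placing each ligand type in turn and discarding arrangements equivalent by rotation or reflection) gives 10 geometric isomers.
Of these, 10 lack any improper symmetry element and so occur as enantiomeric pairs, giving 10 + 10 = 20 stereoisomers in total.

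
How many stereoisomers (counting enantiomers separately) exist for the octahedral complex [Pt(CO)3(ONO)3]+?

The distinct arrangements are (2 in all): CO mer; CO fac.
Each arrangement has an internal mirror plane or centre of symmetry, so none is chiral.

2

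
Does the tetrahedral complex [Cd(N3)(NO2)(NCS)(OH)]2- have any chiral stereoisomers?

In a tetrahedral complex all four positions are equivalent and every pair of ligands is adjacent — there is no cis/trans distinction.
Only one geometric arrangement is possible; it has no improper symmetry element, so it exists as a pair of enantiomers (2 stereoisomers).

yes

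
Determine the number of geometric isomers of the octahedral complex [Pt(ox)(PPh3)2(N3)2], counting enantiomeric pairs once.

An octahedron has six vertices in three trans pairs; every non-trans pair is cis.
Each ox is bidentate and must span two cis positions.
Working through the distinct placements yields 3 geometric isomers: PPh3 cis, N3 trans; PPh3 cis, N3 cis (chiral); PPh3 trans, N3 cis.

3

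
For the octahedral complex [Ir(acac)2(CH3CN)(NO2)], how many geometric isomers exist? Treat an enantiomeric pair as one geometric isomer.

2

An octahedron has six vertices in three trans pairs; every non-trans pair is cis.
Each acac is bidentate and must span two cis positions.
Systematic placement gives 2 geometric isomers: CH3CN and NO2 mutually trans; CH3CN and NO2 mutually cis (chiral).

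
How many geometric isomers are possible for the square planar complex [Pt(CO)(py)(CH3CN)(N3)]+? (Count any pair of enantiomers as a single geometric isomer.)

3

In a square planar complex each vertex has one trans partner and two cis neighbours.
Systematic placement gives 3 geometric isomers: (CH3CN/N3 trans, CO/py trans); (CH3CN/py trans, CO/N3 trans); (CH3CN/CO trans, N3/py trans).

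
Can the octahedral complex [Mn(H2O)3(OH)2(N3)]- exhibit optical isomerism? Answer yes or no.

no

In an octahedral complex each vertex has one trans partner and four cis neighbours.
The distinct arrangements are (3 in all): H2O mer, OH trans; H2O mer, OH cis; H2O fac, OH cis.
Each arrangement has an internal mirror plane or centre of symmetry, so none is chiral.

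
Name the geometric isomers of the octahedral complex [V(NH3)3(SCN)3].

fac and mer

The six octahedral sites form three mutually perpendicular trans pairs.
There are 2 geometric isomers: NH3 mer; NH3 fac.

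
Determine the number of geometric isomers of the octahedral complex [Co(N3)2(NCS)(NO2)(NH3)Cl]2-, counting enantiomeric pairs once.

9

An octahedron has six vertices in three trans pairs; every non-trans pair is cis.
Systematic enumeration (placing each ligand type in turn and discarding arrangements equivalent by rotation or reflection) gives 9 geometric isomers.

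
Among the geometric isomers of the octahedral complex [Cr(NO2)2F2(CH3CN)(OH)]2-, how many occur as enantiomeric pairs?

2

The six octahedral sites form three mutually perpendicular trans pairs.
The distinct arrangements are (6 in all): NO2 cis, F cis (3 arrangements, 2 chiral); NO2 trans, F cis; NO2 cis, F trans; NO2 trans, F trans.
Of these, 2 lack any improper symmetry element and so occur as enantiomeric pairs, giving 6 + 2 = 8 stereoisomers in total.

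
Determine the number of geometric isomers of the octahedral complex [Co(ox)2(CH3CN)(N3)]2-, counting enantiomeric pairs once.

2

Each ox is bidentate and must span two cis positions.
Working through the distinct placements yields 2 geometric isomers: CH3CN and N3 mutually trans; CH3CN and N3 mutually cis (chiral).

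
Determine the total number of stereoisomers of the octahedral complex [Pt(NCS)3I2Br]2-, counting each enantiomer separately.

3

The six octahedral sites form three mutually perpendicular trans pairs.
Working through the distinct placements yields 3 geometric isomers: NCS mer, I cis; NCS mer, I trans; NCS fac, I cis.
Each arrangement has an internal mirror plane or centre of symmetry, so none is chiral.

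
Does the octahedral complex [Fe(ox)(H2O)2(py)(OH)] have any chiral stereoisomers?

In an octahedral complex each vertex has one trans partner and four cis neighbours.
Each ox is bidentate and must span two cis positions.
There are 4 geometric isomers: H2O trans; H2O cis (3 arrangements, 2 chiral).
Of these, 2 lack any improper symmetry element and so occur as enantiomeric pairs, giving 4 + 2 = 6 stereoisomers in total.

yes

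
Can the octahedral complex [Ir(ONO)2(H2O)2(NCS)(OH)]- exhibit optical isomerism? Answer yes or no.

yes

Systematic placement gives 6 geometric isomers: ONO trans, H2O trans; ONO cis, H2O trans; ONO trans, H2O cis; ONO cis, H2O cis (3 arrangements, 2 chiral).
Of these, 2 lack any improper symmetry element and so occur as enantiomeric pairs, giving 6 + 2 = 8 stereoisomers in total.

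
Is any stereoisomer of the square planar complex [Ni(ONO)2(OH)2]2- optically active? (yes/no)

no

A square has two trans pairs of vertices; adjacent vertices are cis.
Systematic placement gives 2 geometric isomers: ONO cis; ONO trans.
Each arrangement has an internal mirror plane or centre of symmetry, so none is chiral.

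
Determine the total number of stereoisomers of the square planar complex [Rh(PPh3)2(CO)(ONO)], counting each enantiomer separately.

A square has two trans pairs of vertices; adjacent vertices are cis.
Systematic placement gives 2 geometric isomers: PPh3 cis; PPh3 trans.
Each arrangement has an internal mirror plane or centre of symmetry, so none is chiral.

2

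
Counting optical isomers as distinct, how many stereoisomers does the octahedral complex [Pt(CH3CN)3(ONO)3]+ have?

2

An octahedron has six vertices in three trans pairs; every non-trans pair is cis.
Working through the distinct placements yields 2 geometric isomers: CH3CN mer; CH3CN fac.
Each arrangement has an internal mirror plane or centre of symmetry, so none is chiral.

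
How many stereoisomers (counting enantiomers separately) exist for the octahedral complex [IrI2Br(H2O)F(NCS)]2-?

15

The six octahedral sites form three mutually perpendicular trans pairs.
Systematic enumeration (placing each ligand type in turn and discarding arrangements equivalent by rotation or reflection) gives 9 geometric isomers.
Of these, 6 lack any improper symmetry element and so occur as enantiomeric pairs, giving 9 + 6 = 15 stereoisomers in total.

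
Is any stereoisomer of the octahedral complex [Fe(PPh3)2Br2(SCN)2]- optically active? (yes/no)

yes

The six octahedral sites form three mutually perpendicular trans pairs.
The distinct arrangements are (5 in all): PPh3 trans, Br trans, SCN trans; PPh3 cis, Br trans, SCN cis; PPh3 cis, Br cis, SCN trans; PPh3 cis, Br cis, SCN cis (chiral); PPh3 trans, Br cis, SCN cis.
One of these lacks any improper symmetry element and so occurs as an enantiomeric pair, giving 5 + 1 = 6 stereoisomers in total.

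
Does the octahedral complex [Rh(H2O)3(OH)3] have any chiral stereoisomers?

In an octahedral complex each vertex has one trans partner and four cis neighbours.
The distinct arrangements are (2 in all): H2O mer; H2O fac.
Each arrangement has an internal mirror plane or centre of symmetry, so none is chiral.

no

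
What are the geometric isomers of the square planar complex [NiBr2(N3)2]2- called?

cis and trans

A square has two trans pairs of vertices; adjacent vertices are cis.
There are 2 geometric isomers: Br cis; Br trans.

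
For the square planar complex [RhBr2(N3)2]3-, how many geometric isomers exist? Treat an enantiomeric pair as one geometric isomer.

2

A square has two trans pairs of vertices; adjacent vertices are cis.
Working through the distinct placements yields 2 geometric isomers: Br cis; Br trans.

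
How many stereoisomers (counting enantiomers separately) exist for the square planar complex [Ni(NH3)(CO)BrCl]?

3

The distinct arrangements are (3 in all): (Br/Cl trans, CO/NH3 trans); (Br/NH3 trans, CO/Cl trans); (Br/CO trans, Cl/NH3 trans).
Each arrangement has an internal mirror plane or centre of symmetry, so none is chiral.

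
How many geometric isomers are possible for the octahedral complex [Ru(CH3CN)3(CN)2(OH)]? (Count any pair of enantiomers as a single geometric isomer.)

3

An octahedron has six vertices in three trans pairs; every non-trans pair is cis.
Systematic placement gives 3 geometric isomers: CH3CN mer, CN cis; CH3CN mer, CN trans; CH3CN fac, CN cis.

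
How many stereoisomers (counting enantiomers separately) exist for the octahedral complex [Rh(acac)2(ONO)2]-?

3

Each acac is bidentate and must span two cis positions.
Working through the distinct placements yields 2 geometric isomers: ONO trans; ONO cis (chiral).
One of these lacks any improper symmetry element and so occurs as an enantiomeric pair, giving 2 + 1 = 3 stereoisomers in total.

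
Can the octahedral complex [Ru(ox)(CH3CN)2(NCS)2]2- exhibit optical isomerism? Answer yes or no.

An octahedron has six vertices in three trans pairs; every non-trans pair is cis.
Each ox is bidentate and must span two cis positions.
There are 3 geometric isomers: CH3CN trans, NCS cis; CH3CN cis, NCS cis (chiral); CH3CN cis, NCS trans.
One of these lacks any improper symmetry element and so occurs as an enantiomeric pair, giving 3 + 1 = 4 stereoisomers in total.

yes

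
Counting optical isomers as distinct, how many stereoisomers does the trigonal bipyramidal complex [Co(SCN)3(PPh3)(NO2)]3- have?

A trigonal bipyramid has two axial and three equatorial sites, which are chemically inequivalent.
Working through the distinct placements yields 4 geometric isomers: PPh3 axial, NO2 axial; PPh3 equatorial, NO2 axial; PPh3 axial, NO2 equatorial; PPh3 equatorial, NO2 equatorial.
Each arrangement has an internal mirror plane or centre of symmetry, so none is chiral.

4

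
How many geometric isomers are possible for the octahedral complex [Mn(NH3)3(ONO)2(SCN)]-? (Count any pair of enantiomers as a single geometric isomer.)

3

The distinct arrangements are (3 in all): NH3 mer, ONO cis; NH3 mer, ONO trans; NH3 fac, ONO cis.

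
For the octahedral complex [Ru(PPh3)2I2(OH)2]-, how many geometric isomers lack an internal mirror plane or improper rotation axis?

The six octahedral sites form three mutually perpendicular trans pairs.
Systematic placement gives 5 geometric isomers: PPh3 trans, I trans, OH trans; PPh3 cis, I trans, OH cis; PPh3 trans, I cis, OH cis; PPh3 cis, I cis, OH cis (chiral); PPh3 cis, I cis, OH trans.
One of these lacks any improper symmetry element and so occurs as an enantiomeric pair, giving 5 + 1 = 6 stereoisomers in total.

1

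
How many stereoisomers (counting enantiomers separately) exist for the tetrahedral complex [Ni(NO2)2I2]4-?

In a tetrahedral complex all four positions are equivalent and every pair of ligands is adjacent — there is no cis/trans distinction.
Only one geometric arrangement is possible.

1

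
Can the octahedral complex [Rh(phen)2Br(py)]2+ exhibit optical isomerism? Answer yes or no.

yes

Each phen is bidentate and must span two cis positions.
There are 2 geometric isomers: Br and py mutually cis (chiral); Br and py mutually trans.
One of these lacks any improper symmetry element and so occurs as an enantiomeric pair, giving 2 + 1 = 3 stereoisomers in total.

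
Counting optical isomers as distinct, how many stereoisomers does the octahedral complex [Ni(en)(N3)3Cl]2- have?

2

The six octahedral sites form three mutually perpendicular trans pairs.
Each en is bidentate and must span two cis positions.
The distinct arrangements are (2 in all): N3 fac; N3 mer.
Each arrangement has an internal mirror plane or centre of symmetry, so none is chiral.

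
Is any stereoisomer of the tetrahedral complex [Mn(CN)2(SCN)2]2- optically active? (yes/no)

no

Only one geometric arrangement is possible.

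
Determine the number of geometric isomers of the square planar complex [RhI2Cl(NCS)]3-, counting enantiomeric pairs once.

In a square planar complex each vertex has one trans partner and two cis neighbours.
The distinct arrangements are (2 in all): I cis; I trans.

2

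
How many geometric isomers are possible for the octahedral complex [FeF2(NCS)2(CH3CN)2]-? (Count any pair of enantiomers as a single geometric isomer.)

In an octahedral complex each vertex has one trans partner and four cis neighbours.
Working through the distinct placements yields 5 geometric isomers: F trans, NCS trans, CH3CN trans; F cis, NCS cis, CH3CN trans; F cis, NCS trans, CH3CN cis; F cis, NCS cis, CH3CN cis (chiral); F trans, NCS cis, CH3CN cis.

5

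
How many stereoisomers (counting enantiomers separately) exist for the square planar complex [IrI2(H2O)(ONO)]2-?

In a square planar complex each vertex has one trans partner and two cis neighbours.
There are 2 geometric isomers: I cis; I trans.
Each arrangement has an internal mirror plane or centre of symmetry, so none is chiral.

2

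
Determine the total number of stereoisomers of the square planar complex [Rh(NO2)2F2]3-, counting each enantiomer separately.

2

The distinct arrangements are (2 in all): NO2 cis; NO2 trans.
Each arrangement has an internal mirror plane or centre of symmetry, so none is chiral.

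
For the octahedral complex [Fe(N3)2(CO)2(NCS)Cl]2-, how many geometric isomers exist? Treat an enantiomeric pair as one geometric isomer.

6

The six octahedral sites form three mutually perpendicular trans pairs.
Working through the distinct placements yields 6 geometric isomers: N3 cis, CO trans; N3 trans, CO trans; N3 cis, CO cis (3 arrangements, 2 chiral); N3 trans, CO cis.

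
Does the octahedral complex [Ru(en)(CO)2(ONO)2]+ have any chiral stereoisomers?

An octahedron has six vertices in three trans pairs; every non-trans pair is cis.
Each en is bidentate and must span two cis positions.
The distinct arrangements are (3 in all): CO trans, ONO cis; CO cis, ONO cis (chiral); CO cis, ONO trans.
One of these lacks any improper symmetry element and so occurs as an enantiomeric pair, giving 3 + 1 = 4 stereoisomers in total.

yes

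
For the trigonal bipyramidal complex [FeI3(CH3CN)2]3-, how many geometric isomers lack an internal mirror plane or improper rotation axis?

0

In a trigonal bipyramid the two axial positions differ from the three equatorial ones.
Working through the distinct placements yields 3 geometric isomers: CH3CN both axial; CH3CN one axial, one equatorial; CH3CN both equatorial.
Each arrangement has an internal mirror plane or centre of symmetry, so none is chiral.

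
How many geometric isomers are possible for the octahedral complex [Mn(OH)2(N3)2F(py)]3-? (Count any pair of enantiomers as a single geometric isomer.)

6

Working through the distinct placements yields 6 geometric isomers: OH cis, N3 cis (3 arrangements, 2 chiral); OH trans, N3 cis; OH cis, N3 trans; OH trans, N3 trans.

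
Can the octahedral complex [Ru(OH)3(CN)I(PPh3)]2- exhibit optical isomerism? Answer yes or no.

yes

In an octahedral complex each vertex has one trans partner and four cis neighbours.
There are 4 geometric isomers: OH mer (3 arrangements); OH fac (chiral).
One of these lacks any improper symmetry element and so occurs as an enantiomeric pair, giving 4 + 1 = 5 stereoisomers in total.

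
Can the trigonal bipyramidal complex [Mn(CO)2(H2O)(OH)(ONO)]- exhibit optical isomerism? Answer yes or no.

yes

A trigonal bipyramid has two axial and three equatorial sites, which are chemically inequivalent.
Placing the ligands in turn and identifying arrangements related by rotation or reflection leaves 7 distinct geometric isomers.
Of these, 3 lack any improper symmetry element and so occur as enantiomeric pairs, giving 7 + 3 = 10 stereoisomers in total.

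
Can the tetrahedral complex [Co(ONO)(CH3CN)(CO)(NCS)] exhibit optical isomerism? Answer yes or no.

yes

In a tetrahedral complex all four positions are equivalent and every pair of ligands is adjacent — there is no cis/trans distinction.
Only one geometric arrangement is possible; it has no improper symmetry element, so it exists as a pair of enantiomers (2 stereoisomers).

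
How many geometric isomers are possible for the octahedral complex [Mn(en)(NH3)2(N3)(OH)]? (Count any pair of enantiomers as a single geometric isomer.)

In an octahedral complex each vertex has one trans partner and four cis neighbours.
Each en is bidentate and must span two cis positions.
The distinct arrangements are (4 in all): NH3 cis (3 arrangements, 2 chiral); NH3 trans.

4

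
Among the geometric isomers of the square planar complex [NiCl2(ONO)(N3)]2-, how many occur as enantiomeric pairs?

0

A square has two trans pairs of vertices; adjacent vertices are cis.
There are 2 geometric isomers: Cl cis; Cl trans.
Each arrangement has an internal mirror plane or centre of symmetry, so none is chiral.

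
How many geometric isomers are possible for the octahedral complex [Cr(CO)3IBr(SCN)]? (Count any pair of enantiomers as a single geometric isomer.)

An octahedron has six vertices in three trans pairs; every non-trans pair is cis.
Working through the distinct placements yields 4 geometric isomers: CO mer (3 arrangements); CO fac (chiral).

4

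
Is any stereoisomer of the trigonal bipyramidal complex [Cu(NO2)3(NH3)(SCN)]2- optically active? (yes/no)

Systematic placement gives 4 geometric isomers: NH3 axial, SCN equatorial; NH3 axial, SCN axial; NH3 equatorial, SCN equatorial; NH3 equatorial, SCN axial.
Each arrangement has an internal mirror plane or centre of symmetry, so none is chiral.

no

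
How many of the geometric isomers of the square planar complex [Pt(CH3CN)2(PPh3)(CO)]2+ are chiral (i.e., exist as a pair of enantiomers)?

In a square planar complex each vertex has one trans partner and two cis neighbours.
The distinct arrangements are (2 in all): CH3CN cis; CH3CN trans.
Each arrangement has an internal mirror plane or centre of symmetry, so none is chiral.

0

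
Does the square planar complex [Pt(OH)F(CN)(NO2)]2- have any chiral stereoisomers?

no

A square has two trans pairs of vertices; adjacent vertices are cis.
Working through the distinct placements yields 3 geometric isomers: (CN/NO2 trans, F/OH trans); (CN/OH trans, F/NO2 trans); (CN/F trans, NO2/OH trans).
Each arrangement has an internal mirror plane or centre of symmetry, so none is chiral.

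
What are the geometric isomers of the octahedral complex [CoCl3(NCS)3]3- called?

There are 2 geometric isomers: Cl mer; Cl fac.

fac and mer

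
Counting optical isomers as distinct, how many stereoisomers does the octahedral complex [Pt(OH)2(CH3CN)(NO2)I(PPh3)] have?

An octahedron has six vertices in three trans pairs; every non-trans pair is cis.
Placing the ligands in turn and identifying arrangements related by rotation or reflection leaves 9 distinct geometric isomers.
Of these, 6 lack any improper symmetry element and so occur as enantiomeric pairs, giving 9 + 6 = 15 stereoisomers in total.

15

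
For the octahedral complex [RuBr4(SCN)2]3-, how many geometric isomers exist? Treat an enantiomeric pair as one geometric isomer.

The six octahedral sites form three mutually perpendicular trans pairs.
Systematic placement gives 2 geometric isomers: SCN trans; SCN cis.

2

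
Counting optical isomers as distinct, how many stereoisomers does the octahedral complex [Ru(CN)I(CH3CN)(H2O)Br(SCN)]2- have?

Exhaustive case analysis gives 15 geometric isomers.
Of these, 15 lack any improper symmetry element and so occur as enantiomeric pairs, giving 15 + 15 = 30 stereoisomers in total.

30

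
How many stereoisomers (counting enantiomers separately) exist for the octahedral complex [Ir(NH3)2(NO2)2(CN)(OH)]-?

8

The six octahedral sites form three mutually perpendicular trans pairs.
There are 6 geometric isomers: NH3 cis, NO2 cis (3 arrangements, 2 chiral); NH3 cis, NO2 trans; NH3 trans, NO2 cis; NH3 trans, NO2 trans.
Of these, 2 lack any improper symmetry element and so occur as enantiomeric pairs, giving 6 + 2 = 8 stereoisomers in total.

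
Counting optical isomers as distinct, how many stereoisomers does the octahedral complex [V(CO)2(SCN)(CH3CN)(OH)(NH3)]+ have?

15

An octahedron has six vertices in three trans pairs; every non-trans pair is cis.
Placing the ligands in turn and identifying arrangements related by rotation or reflection leaves 9 distinct geometric isomers.
Of these, 6 lack any improper symmetry element and so occur as enantiomeric pairs, giving 9 + 6 = 15 stereoisomers in total.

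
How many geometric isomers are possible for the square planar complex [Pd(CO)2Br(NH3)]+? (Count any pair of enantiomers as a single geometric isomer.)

Working through the distinct placements yields 2 geometric isomers: CO cis; CO trans.

2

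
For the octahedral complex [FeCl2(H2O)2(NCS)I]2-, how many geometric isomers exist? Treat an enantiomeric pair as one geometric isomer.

There are 6 geometric isomers: Cl trans, H2O trans; Cl trans, H2O cis; Cl cis, H2O cis (3 arrangements, 2 chiral); Cl cis, H2O trans.

6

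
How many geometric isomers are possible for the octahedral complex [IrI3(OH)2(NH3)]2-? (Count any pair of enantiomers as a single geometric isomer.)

Systematic placement gives 3 geometric isomers: I mer, OH trans; I mer, OH cis; I fac, OH cis.

3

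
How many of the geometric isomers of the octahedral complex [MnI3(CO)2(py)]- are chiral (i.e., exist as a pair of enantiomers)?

0

In an octahedral complex each vertex has one trans partner and four cis neighbours.
Working through the distinct placements yields 3 geometric isomers: I mer, CO trans; I fac, CO cis; I mer, CO cis.
Each arrangement has an internal mirror plane or centre of symmetry, so none is chiral.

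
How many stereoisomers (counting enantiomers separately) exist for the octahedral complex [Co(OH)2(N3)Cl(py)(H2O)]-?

In an octahedral complex each vertex has one trans partner and four cis neighbours.
Systematic enumeration (placing each ligand type in turn and discarding arrangements equivalent by rotation or reflection) gives 9 geometric isomers.
Of these, 6 lack any improper symmetry element and so occur as enantiomeric pairs, giving 9 + 6 = 15 stereoisomers in total.

15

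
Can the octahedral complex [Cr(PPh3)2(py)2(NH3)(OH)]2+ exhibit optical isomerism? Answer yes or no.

yes

In an octahedral complex each vertex has one trans partner and four cis neighbours.
The distinct arrangements are (6 in all): PPh3 trans, py trans; PPh3 cis, py cis (3 arrangements, 2 chiral); PPh3 cis, py trans; PPh3 trans, py cis.
Of these, 2 lack any improper symmetry element and so occur as enantiomeric pairs, giving 6 + 2 = 8 stereoisomers in total.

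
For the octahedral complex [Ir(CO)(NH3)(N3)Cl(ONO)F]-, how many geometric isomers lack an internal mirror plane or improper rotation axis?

15

In an octahedral complex each vertex has one trans partner and four cis neighbours.
Exhaustive case analysis gives 15 geometric isomers.
Of these, 15 lack any improper symmetry element and so occur as enantiomeric pairs, giving 15 + 15 = 30 stereoisomers in total.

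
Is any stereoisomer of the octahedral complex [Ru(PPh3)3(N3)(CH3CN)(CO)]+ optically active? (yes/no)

The distinct arrangements are (4 in all): PPh3 mer (3 arrangements); PPh3 fac (chiral).
One of these lacks any improper symmetry element and so occurs as an enantiomeric pair, giving 4 + 1 = 5 stereoisomers in total.

yes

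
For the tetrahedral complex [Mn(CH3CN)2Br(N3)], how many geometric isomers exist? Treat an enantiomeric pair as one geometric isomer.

Only one geometric arrangement is possible.

1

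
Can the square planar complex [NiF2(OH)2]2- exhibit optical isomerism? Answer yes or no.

In a square planar complex each vertex has one trans partner and two cis neighbours.
Working through the distinct placements yields 2 geometric isomers: F cis; F trans.
Each arrangement has an internal mirror plane or centre of symmetry, so none is chiral.

no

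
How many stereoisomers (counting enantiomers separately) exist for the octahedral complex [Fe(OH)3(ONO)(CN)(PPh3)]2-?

5

The six octahedral sites form three mutually perpendicular trans pairs.
Working through the distinct placements yields 4 geometric isomers: OH mer (3 arrangements); OH fac (chiral).
One of these lacks any improper symmetry element and so occurs as an enantiomeric pair, giving 4 + 1 = 5 stereoisomers in total.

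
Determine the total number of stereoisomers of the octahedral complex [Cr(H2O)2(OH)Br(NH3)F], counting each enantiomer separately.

15

The six octahedral sites form three mutually perpendicular trans pairs.
Systematic enumeration (placing each ligand type in turn and discarding arrangements equivalent by rotation or reflection) gives 9 geometric isomers.
Of these, 6 lack any improper symmetry element and so occur as enantiomeric pairs, giving 9 + 6 = 15 stereoisomers in total.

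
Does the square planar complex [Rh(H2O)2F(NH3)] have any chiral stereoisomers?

In a square planar complex each vertex has one trans partner and two cis neighbours.
The distinct arrangements are (2 in all): H2O cis; H2O trans.
Each arrangement has an internal mirror plane or centre of symmetry, so none is chiral.

no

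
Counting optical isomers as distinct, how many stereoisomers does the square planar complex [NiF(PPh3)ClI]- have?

In a square planar complex each vertex has one trans partner and two cis neighbours.
Working through the distinct placements yields 3 geometric isomers: (Cl/I trans, F/PPh3 trans); (Cl/PPh3 trans, F/I trans); (Cl/F trans, I/PPh3 trans).
Each arrangement has an internal mirror plane or centre of symmetry, so none is chiral.

3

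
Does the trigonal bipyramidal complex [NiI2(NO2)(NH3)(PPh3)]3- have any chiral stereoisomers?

In a trigonal bipyramid the two axial positions differ from the three equatorial ones.
Placing the ligands in turn and identifying arrangements related by rotation or reflection leaves 7 distinct geometric isomers.
Of these, 3 lack any improper symmetry element and so occur as enantiomeric pairs, giving 7 + 3 = 10 stereoisomers in total.

yes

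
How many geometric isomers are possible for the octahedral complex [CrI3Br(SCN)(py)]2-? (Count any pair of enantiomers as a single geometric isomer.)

4

Systematic placement gives 4 geometric isomers: I mer (3 arrangements); I fac (chiral).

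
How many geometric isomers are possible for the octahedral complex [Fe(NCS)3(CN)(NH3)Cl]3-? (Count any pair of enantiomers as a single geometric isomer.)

4

The six octahedral sites form three mutually perpendicular trans pairs.
The distinct arrangements are (4 in all): NCS mer (3 arrangements); NCS fac (chiral).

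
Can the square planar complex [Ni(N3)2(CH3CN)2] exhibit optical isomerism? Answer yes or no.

A square has two trans pairs of vertices; adjacent vertices are cis.
Systematic placement gives 2 geometric isomers: N3 cis; N3 trans.
Each arrangement has an internal mirror plane or centre of symmetry, so none is chiral.

no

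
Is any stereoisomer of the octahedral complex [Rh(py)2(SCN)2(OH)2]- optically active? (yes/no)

An octahedron has six vertices in three trans pairs; every non-trans pair is cis.
Systematic placement gives 5 geometric isomers: py trans, SCN trans, OH trans; py cis, SCN cis, OH trans; py trans, SCN cis, OH cis; py cis, SCN cis, OH cis (chiral); py cis, SCN trans, OH cis.
One of these lacks any improper symmetry element and so occurs as an enantiomeric pair, giving 5 + 1 = 6 stereoisomers in total.

yes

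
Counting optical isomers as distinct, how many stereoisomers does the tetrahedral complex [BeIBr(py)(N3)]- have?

2

Only one geometric arrangement is possible; it has no improper symmetry element, so it exists as a pair of enantiomers (2 stereoisomers).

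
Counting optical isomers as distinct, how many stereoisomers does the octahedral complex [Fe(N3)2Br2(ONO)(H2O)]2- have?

8

In an octahedral complex each vertex has one trans partner and four cis neighbours.
Working through the distinct placements yields 6 geometric isomers: N3 cis, Br trans; N3 trans, Br trans; N3 cis, Br cis (3 arrangements, 2 chiral); N3 trans, Br cis.
Of these, 2 lack any improper symmetry element and so occur as enantiomeric pairs, giving 6 + 2 = 8 stereoisomers in total.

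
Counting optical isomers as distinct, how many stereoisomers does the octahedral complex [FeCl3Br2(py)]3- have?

3

An octahedron has six vertices in three trans pairs; every non-trans pair is cis.
Working through the distinct placements yields 3 geometric isomers: Cl mer, Br trans; Cl fac, Br cis; Cl mer, Br cis.
Each arrangement has an internal mirror plane or centre of symmetry, so none is chiral.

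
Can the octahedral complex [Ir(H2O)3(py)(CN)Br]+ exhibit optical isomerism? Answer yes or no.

The six octahedral sites form three mutually perpendicular trans pairs.
Working through the distinct placements yields 4 geometric isomers: H2O mer (3 arrangements); H2O fac (chiral).
One of these lacks any improper symmetry element and so occurs as an enantiomeric pair, giving 4 + 1 = 5 stereoisomers in total.

yes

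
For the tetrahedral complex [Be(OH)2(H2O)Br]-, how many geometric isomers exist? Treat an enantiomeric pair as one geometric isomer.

1

All four vertices of a tetrahedron are equivalent and mutually adjacent, so cis/trans isomerism cannot arise.
Only one geometric arrangement is possible.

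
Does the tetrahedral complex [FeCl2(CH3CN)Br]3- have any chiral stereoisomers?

All four vertices of a tetrahedron are equivalent and mutually adjacent, so cis/trans isomerism cannot arise.
Only one geometric arrangement is possible.

no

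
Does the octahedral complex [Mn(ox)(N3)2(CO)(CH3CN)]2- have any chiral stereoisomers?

An octahedron has six vertices in three trans pairs; every non-trans pair is cis.
Each ox is bidentate and must span two cis positions.
The distinct arrangements are (4 in all): N3 cis (3 arrangements, 2 chiral); N3 trans.
Of these, 2 lack any improper symmetry element and so occur as enantiomeric pairs, giving 4 + 2 = 6 stereoisomers in total.

yes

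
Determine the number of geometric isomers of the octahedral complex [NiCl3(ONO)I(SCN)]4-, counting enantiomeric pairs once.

4

In an octahedral complex each vertex has one trans partner and four cis neighbours.
There are 4 geometric isomers: Cl mer (3 arrangements); Cl fac (chiral).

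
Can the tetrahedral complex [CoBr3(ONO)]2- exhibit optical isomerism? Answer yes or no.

All four vertices of a tetrahedron are equivalent and mutually adjacent, so cis/trans isomerism cannot arise.
Only one geometric arrangement is possible.

no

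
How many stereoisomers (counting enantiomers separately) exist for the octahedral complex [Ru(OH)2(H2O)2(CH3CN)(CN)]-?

The six octahedral sites form three mutually perpendicular trans pairs.
The distinct arrangements are (6 in all): OH trans, H2O trans; OH cis, H2O cis (3 arrangements, 2 chiral); OH trans, H2O cis; OH cis, H2O trans.
Of these, 2 lack any improper symmetry element and so occur as enantiomeric pairs, giving 6 + 2 = 8 stereoisomers in total.

8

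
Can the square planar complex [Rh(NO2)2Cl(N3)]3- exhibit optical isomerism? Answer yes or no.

no

Working through the distinct placements yields 2 geometric isomers: NO2 cis; NO2 trans.
Each arrangement has an internal mirror plane or centre of symmetry, so none is chiral.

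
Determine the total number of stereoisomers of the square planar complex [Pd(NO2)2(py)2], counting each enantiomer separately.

Working through the distinct placements yields 2 geometric isomers: NO2 cis; NO2 trans.
Each arrangement has an internal mirror plane or centre of symmetry, so none is chiral.

2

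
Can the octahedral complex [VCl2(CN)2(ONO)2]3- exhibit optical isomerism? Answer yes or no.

The six octahedral sites form three mutually perpendicular trans pairs.
Working through the distinct placements yields 5 geometric isomers: Cl trans, CN trans, ONO trans; Cl cis, CN trans, ONO cis; Cl cis, CN cis, ONO trans; Cl cis, CN cis, ONO cis (chiral); Cl trans, CN cis, ONO cis.
One of these lacks any improper symmetry element and so occurs as an enantiomeric pair, giving 5 + 1 = 6 stereoisomers in total.

yes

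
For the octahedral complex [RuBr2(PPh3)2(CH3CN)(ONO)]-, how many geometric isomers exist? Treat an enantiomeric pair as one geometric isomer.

An octahedron has six vertices in three trans pairs; every non-trans pair is cis.
Working through the distinct placements yields 6 geometric isomers: Br trans, PPh3 trans; Br trans, PPh3 cis; Br cis, PPh3 trans; Br cis, PPh3 cis (3 arrangements, 2 chiral).

6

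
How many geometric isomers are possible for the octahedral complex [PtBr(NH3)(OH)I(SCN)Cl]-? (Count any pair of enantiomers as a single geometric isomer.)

Exhaustive case analysis gives 15 geometric isomers.

15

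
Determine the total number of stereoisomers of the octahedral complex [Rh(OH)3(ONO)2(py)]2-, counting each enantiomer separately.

An octahedron has six vertices in three trans pairs; every non-trans pair is cis.
There are 3 geometric isomers: OH mer, ONO cis; OH mer, ONO trans; OH fac, ONO cis.
Each arrangement has an internal mirror plane or centre of symmetry, so none is chiral.

3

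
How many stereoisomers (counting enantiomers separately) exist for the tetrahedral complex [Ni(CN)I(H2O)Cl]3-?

All four vertices of a tetrahedron are equivalent and mutually adjacent, so cis/trans isomerism cannot arise.
Only one geometric arrangement is possible; it has no improper symmetry element, so it exists as a pair of enantiomers (2 stereoisomers).

2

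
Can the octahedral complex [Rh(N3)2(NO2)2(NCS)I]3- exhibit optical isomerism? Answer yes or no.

In an octahedral complex each vertex has one trans partner and four cis neighbours.
Systematic placement gives 6 geometric isomers: N3 cis, NO2 trans; N3 cis, NO2 cis (3 arrangements, 2 chiral); N3 trans, NO2 trans; N3 trans, NO2 cis.
Of these, 2 lack any improper symmetry element and so occur as enantiomeric pairs, giving 6 + 2 = 8 stereoisomers in total.

yes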